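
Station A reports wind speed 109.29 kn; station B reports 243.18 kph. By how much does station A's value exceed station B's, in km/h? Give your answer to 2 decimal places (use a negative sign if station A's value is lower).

station A: 109.29 kt = 202.4051 km/h.
Difference: 202.4051 − 243.1800 = -40.77 km/h.

-40.77 km/h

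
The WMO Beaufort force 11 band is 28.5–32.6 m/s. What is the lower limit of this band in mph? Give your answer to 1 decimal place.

28.5–32.6 m/s × 2.237 = 63.8–72.9 mph.

63.8 mph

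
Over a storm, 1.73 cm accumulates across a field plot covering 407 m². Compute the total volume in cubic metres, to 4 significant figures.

Depth: 1.73 cm × 10 = 17.3 mm.
1 mm over 1 m² is 1 L, so volume = 17.3 × 407 = 7041.1 L = 7.041 m³.

7.041 cubic metres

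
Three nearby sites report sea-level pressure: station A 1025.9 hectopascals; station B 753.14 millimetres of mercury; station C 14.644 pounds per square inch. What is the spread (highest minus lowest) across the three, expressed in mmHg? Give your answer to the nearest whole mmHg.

16 mmHg

station A: 1025.9 hPa = 769.49 mmHg.
station C: 14.644 psi = 757.31 mmHg.
Spread: 769.49 − 753.14 = 16 mmHg.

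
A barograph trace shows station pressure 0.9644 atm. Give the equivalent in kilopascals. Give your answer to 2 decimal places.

97.72 kPa

1 atm = 101.325 kPa, so 0.9644 × 101.325 = 97.72 kPa.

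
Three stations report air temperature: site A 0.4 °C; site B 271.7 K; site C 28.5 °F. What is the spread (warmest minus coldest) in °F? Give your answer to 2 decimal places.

4.22 °F

site B: 271.7 K = -1.450 °C.
site C: 28.5 °F = -1.944 °C.
Spread: 0.400 − (-1.944) = 2.344 °C = 4.22 °F.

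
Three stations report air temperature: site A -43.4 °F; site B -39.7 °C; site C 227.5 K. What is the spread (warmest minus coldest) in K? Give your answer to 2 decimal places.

5.95 K

site A: -43.4 °F = -41.889 °C.
site C: 227.5 K = -45.650 °C.
Spread: (-39.700) − (-45.650) = 5.950 °C.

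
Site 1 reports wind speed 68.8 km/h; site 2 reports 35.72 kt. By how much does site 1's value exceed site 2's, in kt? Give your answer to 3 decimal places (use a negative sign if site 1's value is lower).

1.429 kt

site 1: 68.8 km/h = 37.14903 kt.
Difference: 37.14903 − 35.72000 = 1.429 kt.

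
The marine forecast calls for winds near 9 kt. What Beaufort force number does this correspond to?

9 kt lies in the Beaufort 3 band (gentle breeze, 7–10 kt).

Beaufort force 3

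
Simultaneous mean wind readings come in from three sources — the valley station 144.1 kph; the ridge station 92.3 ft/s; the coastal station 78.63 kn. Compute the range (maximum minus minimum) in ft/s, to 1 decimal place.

40.4 ft/s

the valley station: 144.1 km/h = 131.325 ft/s.
the coastal station: 78.63 kt = 132.712 ft/s.
Spread: 132.712 − 92.300 = 40.4 ft/s.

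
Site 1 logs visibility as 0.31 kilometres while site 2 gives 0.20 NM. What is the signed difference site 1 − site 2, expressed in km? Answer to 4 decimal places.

-0.0604 km

site 2: 0.20 nmi = 0.370400 km.
Difference: 0.310000 − 0.370400 = -0.0604 km.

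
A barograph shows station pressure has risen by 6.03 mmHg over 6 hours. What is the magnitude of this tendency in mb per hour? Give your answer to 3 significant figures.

6.03 mmHg / 6 h × 1.33322 mb/mmHg = 1.34 mb/h.

1.34 mb per hour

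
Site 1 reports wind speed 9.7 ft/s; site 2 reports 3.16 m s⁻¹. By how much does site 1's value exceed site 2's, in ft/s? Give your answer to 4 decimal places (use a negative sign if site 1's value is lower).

site 2: 3.16 m/s = 10.367454 ft/s.
Difference: 9.700000 − 10.367454 = -0.6675 ft/s.

-0.6675 ft/s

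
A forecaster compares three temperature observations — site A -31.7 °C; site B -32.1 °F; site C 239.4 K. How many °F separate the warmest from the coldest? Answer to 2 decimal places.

7.04 °F

site B: -32.1 °F = -35.611 °C.
site C: 239.4 K = -33.750 °C.
Spread: (-31.700) − (-35.611) = 3.911 °C = 7.04 °F.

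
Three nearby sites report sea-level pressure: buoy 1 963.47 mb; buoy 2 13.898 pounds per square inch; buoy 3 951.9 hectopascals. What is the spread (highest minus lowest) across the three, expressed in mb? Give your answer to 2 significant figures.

buoy 2: 13.898 psi = 958.23 mb.
buoy 3: 951.9 hPa = 951.90 mb.
Spread: 963.47 − 951.90 = 12 mb.

12 mb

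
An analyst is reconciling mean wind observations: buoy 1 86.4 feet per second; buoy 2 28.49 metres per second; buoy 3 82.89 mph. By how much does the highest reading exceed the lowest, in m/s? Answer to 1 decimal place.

buoy 1: 86.4 ft/s = 26.335 m/s.
buoy 3: 82.89 mph = 37.055 m/s.
Spread: 37.055 − 26.335 = 10.7 m/s.

10.7 m/s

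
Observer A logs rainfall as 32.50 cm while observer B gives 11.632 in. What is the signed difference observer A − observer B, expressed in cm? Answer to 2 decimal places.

observer B: 11.632 in = 29.5453 cm.
Difference: 32.5000 − 29.5453 = 2.95 cm.

2.95 cm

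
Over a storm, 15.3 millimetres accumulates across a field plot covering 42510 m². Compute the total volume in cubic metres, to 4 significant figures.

650.4 cubic metres

1 mm over 1 m² is 1 L, so volume = 15.3 × 42510 = 650403 L = 650.4 m³.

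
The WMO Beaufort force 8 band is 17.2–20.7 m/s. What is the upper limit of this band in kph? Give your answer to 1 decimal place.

74.5 km/h

17.2–20.7 m/s × 3.6 = 61.9–74.5 km/h.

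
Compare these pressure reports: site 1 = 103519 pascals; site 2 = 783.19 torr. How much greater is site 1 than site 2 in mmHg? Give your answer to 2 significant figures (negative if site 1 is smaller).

site 1: 103519 Pa = 776.456 mmHg.
Difference: 776.456 − 783.190 = -6.7 mmHg.

-6.7 mmHg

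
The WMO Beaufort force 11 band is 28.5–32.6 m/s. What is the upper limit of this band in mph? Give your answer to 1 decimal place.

72.9 mph

28.5–32.6 m/s × 2.237 = 63.8–72.9 mph.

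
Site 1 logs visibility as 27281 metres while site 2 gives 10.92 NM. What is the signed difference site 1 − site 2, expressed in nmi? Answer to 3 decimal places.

3.811 nmi

site 1: 27281 m = 14.73056 nmi.
Difference: 14.73056 − 10.92000 = 3.811 nmi.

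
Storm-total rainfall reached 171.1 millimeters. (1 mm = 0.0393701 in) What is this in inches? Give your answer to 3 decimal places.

6.736 in

1 mm = 0.0393701 in, so 171.1 × 0.0393701 = 6.736 in.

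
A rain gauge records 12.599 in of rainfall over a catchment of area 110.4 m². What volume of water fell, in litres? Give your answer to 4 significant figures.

35330 litres

Depth: 12.599 in × 25.4 = 320.0146 mm.
1 mm over 1 m² is 1 L, so volume = 320.0146 × 110.4 = 35329.612 L ≈ 35330 L.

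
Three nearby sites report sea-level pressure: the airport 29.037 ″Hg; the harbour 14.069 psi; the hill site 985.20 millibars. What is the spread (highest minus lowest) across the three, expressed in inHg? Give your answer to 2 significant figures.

the harbour: 14.069 psi = 28.6448 inHg.
the hill site: 985.20 mb = 29.0929 inHg.
Spread: 29.0929 − 28.6448 = 0.45 inHg.

0.45 inHg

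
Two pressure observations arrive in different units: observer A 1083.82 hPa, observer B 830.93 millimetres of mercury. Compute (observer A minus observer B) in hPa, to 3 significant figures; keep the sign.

observer B: 830.93 mmHg = 1107.816 hPa.
Difference: 1083.820 − 1107.816 = -24.0 hPa.

-24.0 hPa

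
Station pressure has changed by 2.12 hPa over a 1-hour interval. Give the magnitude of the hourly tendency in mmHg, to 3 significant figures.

1.59 mmHg per hour

2.12 hPa / 1 h × 0.750062 mmHg/hPa = 1.59 mmHg/h.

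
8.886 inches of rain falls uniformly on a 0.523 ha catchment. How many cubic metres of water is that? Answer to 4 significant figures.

1180 cubic metres

Depth: 8.886 in × 25.4 = 225.7044 mm.
Area: 0.523 ha = 5230 m².
1 mm over 1 m² is 1 L, so volume = 225.7044 × 5230 = 1180434 L = 1180 m³.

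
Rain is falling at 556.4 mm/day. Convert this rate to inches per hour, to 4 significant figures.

556.4 mm/day × 0.0393701 in/mm × 0.0416667 day/hour = 0.9127 in/hour.

0.9127 in/hour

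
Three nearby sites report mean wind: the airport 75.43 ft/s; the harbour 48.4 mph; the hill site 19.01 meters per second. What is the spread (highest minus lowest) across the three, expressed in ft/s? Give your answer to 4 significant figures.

13.06 ft/s

the harbour: 48.4 mph = 70.9867 ft/s.
the hill site: 19.01 m/s = 62.3688 ft/s.
Spread: 75.4300 − 62.3688 = 13.06 ft/s.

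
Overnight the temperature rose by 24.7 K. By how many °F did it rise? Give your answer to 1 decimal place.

44.5 °F

Converting a difference, only the 9/5 scale factor applies: Δ°F = 24.7 × 1.8 = 44.5 °F.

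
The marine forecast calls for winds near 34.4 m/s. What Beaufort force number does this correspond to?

34.4 m/s lies in the Beaufort 12 band (hurricane force, ≥32.7 m/s).

Beaufort force 12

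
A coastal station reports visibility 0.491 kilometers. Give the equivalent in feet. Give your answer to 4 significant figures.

1611 ft

1 km = 3280.84 ft, so 0.491 × 3280.84 = 1611 ft.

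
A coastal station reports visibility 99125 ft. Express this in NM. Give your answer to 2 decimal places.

1 ft = 0.000164579 nmi, so 99125 × 0.000164579 = 16.31 nmi.

16.31 nmi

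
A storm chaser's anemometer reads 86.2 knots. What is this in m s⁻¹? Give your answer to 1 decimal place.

44.3 m/s

1 kt = 0.514444 m/s, so 86.2 × 0.514444 = 44.3 m/s.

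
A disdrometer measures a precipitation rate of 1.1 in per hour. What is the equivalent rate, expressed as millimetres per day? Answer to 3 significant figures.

671 mm/day

1.1 in/hour × 25.4 mm/in × 24 hour/day = 671 mm/day.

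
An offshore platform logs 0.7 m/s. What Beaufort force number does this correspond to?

0.7 m/s lies in the Beaufort 1 band (light air, 0.3–1.5 m/s).

Beaufort force 1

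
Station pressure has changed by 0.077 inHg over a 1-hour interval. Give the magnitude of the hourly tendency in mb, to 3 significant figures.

2.61 mb per hour

0.077 inHg / 1 h × 33.8639 mb/inHg = 2.61 mb/h.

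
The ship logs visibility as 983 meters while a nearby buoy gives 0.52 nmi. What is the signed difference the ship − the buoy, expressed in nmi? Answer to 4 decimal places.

the ship: 983 m = 0.530778 nmi.
Difference: 0.530778 − 0.520000 = 0.0108 nmi.

0.0108 nmi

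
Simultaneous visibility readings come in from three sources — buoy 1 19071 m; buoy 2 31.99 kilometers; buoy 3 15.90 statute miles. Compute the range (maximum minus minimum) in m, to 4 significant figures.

12920 m

buoy 2: 31.99 km = 31990.00 m.
buoy 3: 15.90 SM = 25588.57 m.
Spread: 31990.00 − 19071.00 = 12920 m.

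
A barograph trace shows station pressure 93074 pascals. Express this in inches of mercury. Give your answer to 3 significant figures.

27.5 inHg

1 Pa = 0.0002953 inHg, so 93074 × 0.0002953 = 27.5 inHg.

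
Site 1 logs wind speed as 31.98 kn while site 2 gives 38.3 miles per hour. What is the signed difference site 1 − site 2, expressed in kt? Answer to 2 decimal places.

-1.30 kt

site 2: 38.3 mph = 33.2818 kt.
Difference: 31.9800 − 33.2818 = -1.30 kt.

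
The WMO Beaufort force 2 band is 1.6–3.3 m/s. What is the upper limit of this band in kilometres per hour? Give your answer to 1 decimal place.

11.9 km/h

1.6–3.3 m/s × 3.6 = 5.8–11.9 km/h.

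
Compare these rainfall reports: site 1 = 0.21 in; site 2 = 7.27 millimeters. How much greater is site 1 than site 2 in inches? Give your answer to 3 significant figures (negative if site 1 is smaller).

-0.0762 in

site 2: 7.27 mm = 0.286220 in.
Difference: 0.210000 − 0.286220 = -0.0762 in.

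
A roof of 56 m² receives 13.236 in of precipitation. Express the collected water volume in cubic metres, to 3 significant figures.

Depth: 13.236 in × 25.4 = 336.1944 mm.
1 mm over 1 m² is 1 L, so volume = 336.1944 × 56 = 18826.886 L = 18.8 m³.

18.8 cubic metres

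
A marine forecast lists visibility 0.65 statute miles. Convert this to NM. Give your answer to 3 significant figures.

1 SM = 0.868976 nmi, so 0.65 × 0.868976 = 0.565 nmi.

0.565 nmi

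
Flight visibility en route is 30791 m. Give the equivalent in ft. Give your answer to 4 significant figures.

1 m = 3.28084 ft, so 30791 × 3.28084 = 101000 ft.

101000 ft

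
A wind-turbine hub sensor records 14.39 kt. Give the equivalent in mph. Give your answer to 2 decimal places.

16.56 mph

1 kt = 1.15078 mph, so 14.39 × 1.15078 = 16.56 mph.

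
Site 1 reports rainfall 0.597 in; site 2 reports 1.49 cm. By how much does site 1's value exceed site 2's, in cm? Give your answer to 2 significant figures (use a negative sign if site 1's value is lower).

0.026 cm

site 1: 0.597 in = 1.51638 cm.
Difference: 1.51638 − 1.49000 = 0.026 cm.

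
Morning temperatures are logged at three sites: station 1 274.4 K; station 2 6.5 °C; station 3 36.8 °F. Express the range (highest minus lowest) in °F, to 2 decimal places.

station 1: 274.4 K = 1.250 °C.
station 3: 36.8 °F = 2.667 °C.
Spread: 6.500 − 1.250 = 5.250 °C = 9.45 °F.

9.45 °F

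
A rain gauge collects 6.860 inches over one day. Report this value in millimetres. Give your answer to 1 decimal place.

174.2 mm

1 in = 25.4 mm, so 6.860 × 25.4 = 174.2 mm.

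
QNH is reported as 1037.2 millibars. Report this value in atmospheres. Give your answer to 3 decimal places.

1.024 atm

1 mb = 0.000986923 atm, so 1037.2 × 0.000986923 = 1.024 atm.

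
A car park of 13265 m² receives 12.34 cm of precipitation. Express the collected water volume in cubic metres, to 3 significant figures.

1640 cubic metres

Depth: 12.34 cm × 10 = 123.4 mm.
1 mm over 1 m² is 1 L, so volume = 123.4 × 13265 = 1636901 L = 1640 m³.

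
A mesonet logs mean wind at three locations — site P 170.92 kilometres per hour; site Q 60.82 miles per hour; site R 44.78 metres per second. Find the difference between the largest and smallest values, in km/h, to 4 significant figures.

site Q: 60.82 mph = 97.8803 km/h.
site R: 44.78 m/s = 161.2080 km/h.
Spread: 170.9200 − 97.8803 = 73.04 km/h.

73.04 km/h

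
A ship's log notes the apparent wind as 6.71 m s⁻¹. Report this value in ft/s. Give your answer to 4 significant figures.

1 m/s = 3.28084 ft/s, so 6.71 × 3.28084 = 22.01 ft/s.

22.01 ft/s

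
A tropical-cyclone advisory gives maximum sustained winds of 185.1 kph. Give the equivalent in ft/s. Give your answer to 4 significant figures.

168.7 ft/s

1 km/h = 0.911344 ft/s, so 185.1 × 0.911344 = 168.7 ft/s.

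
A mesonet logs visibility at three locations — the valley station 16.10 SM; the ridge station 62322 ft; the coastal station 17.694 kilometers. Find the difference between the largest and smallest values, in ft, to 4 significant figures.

26960 ft

the valley station: 16.10 SM = 85008.00 ft.
the coastal station: 17.694 km = 58051.18 ft.
Spread: 85008.00 − 58051.18 = 26960 ft.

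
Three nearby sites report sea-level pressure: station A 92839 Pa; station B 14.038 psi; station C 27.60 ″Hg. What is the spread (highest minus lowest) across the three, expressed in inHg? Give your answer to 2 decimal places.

1.17 inHg

station A: 92839 Pa = 27.4153 inHg.
station B: 14.038 psi = 28.5817 inHg.
Spread: 28.5817 − 27.4153 = 1.17 inHg.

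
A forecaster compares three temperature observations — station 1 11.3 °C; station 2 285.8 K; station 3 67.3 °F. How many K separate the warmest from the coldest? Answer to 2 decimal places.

station 2: 285.8 K = 12.650 °C.
station 3: 67.3 °F = 19.611 °C.
Spread: 19.611 − 11.300 = 8.311 °C.

8.31 K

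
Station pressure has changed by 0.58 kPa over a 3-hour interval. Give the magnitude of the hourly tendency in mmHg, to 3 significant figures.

1.45 mmHg per hour

0.58 kPa / 3 h × 7.50062 mmHg/kPa = 1.45 mmHg/h.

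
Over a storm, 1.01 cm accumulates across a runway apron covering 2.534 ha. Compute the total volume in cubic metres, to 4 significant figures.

255.9 cubic metres

Depth: 1.01 cm × 10 = 10.1 mm.
Area: 2.534 ha = 25340 m².
1 mm over 1 m² is 1 L, so volume = 10.1 × 25340 = 255934 L = 255.9 m³.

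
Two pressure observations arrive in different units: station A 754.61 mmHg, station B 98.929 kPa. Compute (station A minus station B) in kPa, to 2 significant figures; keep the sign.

station A: 754.61 mmHg = 100.606 kPa.
Difference: 100.606 − 98.929 = 1.7 kPa.

1.7 kPa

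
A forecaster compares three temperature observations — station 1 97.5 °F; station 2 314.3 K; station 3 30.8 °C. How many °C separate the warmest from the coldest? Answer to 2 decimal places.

station 1: 97.5 °F = 36.389 °C.
station 2: 314.3 K = 41.150 °C.
Spread: 41.150 − 30.800 = 10.350 °C.

10.35 °C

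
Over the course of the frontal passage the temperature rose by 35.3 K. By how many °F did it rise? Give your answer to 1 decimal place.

63.5 °F

Converting a difference, only the 9/5 scale factor applies: Δ°F = 35.3 × 1.8 = 63.5 °F.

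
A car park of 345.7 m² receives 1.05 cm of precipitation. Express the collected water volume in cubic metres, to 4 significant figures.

3.630 cubic metres

Depth: 1.05 cm × 10 = 10.5 mm.
1 mm over 1 m² is 1 L, so volume = 10.5 × 345.7 = 3629.85 L = 3.630 m³.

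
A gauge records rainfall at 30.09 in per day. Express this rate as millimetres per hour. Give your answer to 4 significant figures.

30.09 in/day × 25.4 mm/in × 0.0416667 day/hour = 31.85 mm/hour.

31.85 mm/hour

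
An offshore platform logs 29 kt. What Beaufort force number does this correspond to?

Beaufort force 7

29 kt lies in the Beaufort 7 band (near gale, 28–33 kt).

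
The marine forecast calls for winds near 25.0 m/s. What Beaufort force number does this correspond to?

25.0 m/s lies in the Beaufort 10 band (storm, 24.5–28.4 m/s).

Beaufort force 10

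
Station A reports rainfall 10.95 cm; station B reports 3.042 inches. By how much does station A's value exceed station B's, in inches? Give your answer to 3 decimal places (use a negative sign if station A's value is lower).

1.269 in

station A: 10.95 cm = 4.31102 in.
Difference: 4.31102 − 3.04200 = 1.269 in.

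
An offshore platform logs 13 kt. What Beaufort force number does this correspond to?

13 kt lies in the Beaufort 4 band (moderate breeze, 11–16 kt).

Beaufort force 4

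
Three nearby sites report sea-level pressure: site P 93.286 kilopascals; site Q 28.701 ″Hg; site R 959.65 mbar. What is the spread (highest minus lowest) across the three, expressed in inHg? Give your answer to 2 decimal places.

1.15 inHg

site P: 93.286 kPa = 27.5473 inHg.
site R: 959.65 mb = 28.3384 inHg.
Spread: 28.7010 − 27.5473 = 1.15 inHg.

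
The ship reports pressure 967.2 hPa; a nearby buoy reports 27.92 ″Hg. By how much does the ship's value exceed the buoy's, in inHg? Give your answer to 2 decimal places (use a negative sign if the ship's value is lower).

0.64 inHg

the ship: 967.2 hPa = 28.5614 inHg.
Difference: 28.5614 − 27.9200 = 0.64 inHg.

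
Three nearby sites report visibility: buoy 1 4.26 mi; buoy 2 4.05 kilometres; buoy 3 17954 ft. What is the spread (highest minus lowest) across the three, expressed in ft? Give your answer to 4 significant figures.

9205 ft

buoy 1: 4.26 SM = 22492.80 ft.
buoy 2: 4.05 km = 13287.40 ft.
Spread: 22492.80 − 13287.40 = 9205 ft.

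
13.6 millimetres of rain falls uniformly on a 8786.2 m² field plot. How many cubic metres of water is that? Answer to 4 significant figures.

119.5 cubic metres

1 mm over 1 m² is 1 L, so volume = 13.6 × 8786.2 = 119492.32 L = 119.5 m³.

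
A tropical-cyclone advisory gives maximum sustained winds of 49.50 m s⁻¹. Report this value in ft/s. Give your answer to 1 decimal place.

162.4 ft/s

1 m/s = 3.28084 ft/s, so 49.50 × 3.28084 = 162.4 ft/s.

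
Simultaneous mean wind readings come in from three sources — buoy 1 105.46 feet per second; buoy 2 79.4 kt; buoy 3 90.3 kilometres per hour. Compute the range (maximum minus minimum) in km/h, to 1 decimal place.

56.7 km/h

buoy 1: 105.46 ft/s = 115.719 km/h.
buoy 2: 79.4 kt = 147.049 km/h.
Spread: 147.049 − 90.300 = 56.7 km/h.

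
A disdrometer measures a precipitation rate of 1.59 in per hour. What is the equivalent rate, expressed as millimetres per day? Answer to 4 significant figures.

969.3 mm/day

1.59 in/hour × 25.4 mm/in × 24 hour/day = 969.3 mm/day.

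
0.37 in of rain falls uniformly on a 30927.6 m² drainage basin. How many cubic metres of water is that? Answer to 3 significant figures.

Depth: 0.37 in × 25.4 = 9.398 mm.
1 mm over 1 m² is 1 L, so volume = 9.398 × 30927.6 = 290657.58 L = 291 m³.

291 cubic metres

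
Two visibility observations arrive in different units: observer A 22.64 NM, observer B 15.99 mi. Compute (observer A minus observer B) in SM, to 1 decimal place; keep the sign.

10.1 SM

observer A: 22.64 nmi = 26.054 SM.
Difference: 26.054 − 15.990 = 10.1 SM.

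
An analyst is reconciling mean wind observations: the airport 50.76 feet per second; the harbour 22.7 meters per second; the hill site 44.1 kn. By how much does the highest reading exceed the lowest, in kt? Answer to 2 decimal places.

the airport: 50.76 ft/s = 30.0745 kt.
the harbour: 22.7 m/s = 44.1253 kt.
Spread: 44.1253 − 30.0745 = 14.05 kt.

14.05 kt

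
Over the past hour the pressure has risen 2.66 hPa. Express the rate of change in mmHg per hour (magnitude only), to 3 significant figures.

2.66 hPa / 1 h × 0.750062 mmHg/hPa = 2.00 mmHg/h.

2.00 mmHg per hour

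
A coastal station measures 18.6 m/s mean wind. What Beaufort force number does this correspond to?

Beaufort force 8

18.6 m/s lies in the Beaufort 8 band (gale, 17.2–20.7 m/s).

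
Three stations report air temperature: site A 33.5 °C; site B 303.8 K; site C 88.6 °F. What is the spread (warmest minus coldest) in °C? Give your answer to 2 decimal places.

2.85 °C

site B: 303.8 K = 30.650 °C.
site C: 88.6 °F = 31.444 °C.
Spread: 33.500 − 30.650 = 2.850 °C.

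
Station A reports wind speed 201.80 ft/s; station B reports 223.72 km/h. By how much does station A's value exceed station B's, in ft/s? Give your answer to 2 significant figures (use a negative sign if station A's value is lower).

station B: 223.72 km/h = 203.886 ft/s.
Difference: 201.800 − 203.886 = -2.1 ft/s.

-2.1 ft/s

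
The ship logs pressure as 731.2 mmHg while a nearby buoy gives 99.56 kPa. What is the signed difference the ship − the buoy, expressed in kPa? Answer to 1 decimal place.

the ship: 731.2 mmHg = 97.485 kPa.
Difference: 97.485 − 99.560 = -2.1 kPa.

-2.1 kPa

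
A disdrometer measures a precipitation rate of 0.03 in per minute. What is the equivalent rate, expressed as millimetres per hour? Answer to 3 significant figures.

45.7 mm/hour

0.03 in/minute × 25.4 mm/in × 60 minute/hour = 45.7 mm/hour.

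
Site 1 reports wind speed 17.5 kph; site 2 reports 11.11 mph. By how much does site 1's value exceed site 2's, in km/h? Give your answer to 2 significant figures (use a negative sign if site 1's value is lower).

site 2: 11.11 mph = 17.8798 km/h.
Difference: 17.5000 − 17.8798 = -0.38 km/h.

-0.38 km/h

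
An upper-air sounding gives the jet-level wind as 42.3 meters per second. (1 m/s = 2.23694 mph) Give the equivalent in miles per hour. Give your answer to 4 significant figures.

94.62 mph

1 m/s = 2.23694 mph, so 42.3 × 2.23694 = 94.62 mph.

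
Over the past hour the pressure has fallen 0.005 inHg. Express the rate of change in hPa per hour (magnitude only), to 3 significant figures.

0.169 hPa per hour

0.005 inHg / 1 h × 33.8639 hPa/inHg = 0.169 hPa/h.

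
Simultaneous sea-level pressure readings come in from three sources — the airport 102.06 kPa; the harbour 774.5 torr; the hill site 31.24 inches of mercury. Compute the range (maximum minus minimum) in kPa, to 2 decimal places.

the harbour: 774.5 mmHg = 103.2582 kPa.
the hill site: 31.24 inHg = 105.7908 kPa.
Spread: 105.7908 − 102.0600 = 3.73 kPa.

3.73 kPa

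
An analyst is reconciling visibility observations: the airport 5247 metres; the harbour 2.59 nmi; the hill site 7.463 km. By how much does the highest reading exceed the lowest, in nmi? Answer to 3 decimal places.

the airport: 5247 m = 2.83315 nmi.
the hill site: 7.463 km = 4.02970 nmi.
Spread: 4.02970 − 2.59000 = 1.440 nmi.

1.440 nmi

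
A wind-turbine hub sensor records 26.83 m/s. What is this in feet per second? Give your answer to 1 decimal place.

88.0 ft/s

1 m/s = 3.28084 ft/s, so 26.83 × 3.28084 = 88.0 ft/s.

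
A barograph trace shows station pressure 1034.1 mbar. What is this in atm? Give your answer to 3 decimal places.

1 mb = 0.000986923 atm, so 1034.1 × 0.000986923 = 1.021 atm.

1.021 atm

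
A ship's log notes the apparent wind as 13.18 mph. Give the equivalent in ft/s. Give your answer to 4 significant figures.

19.33 ft/s

1 mph = 1.46667 ft/s, so 13.18 × 1.46667 = 19.33 ft/s.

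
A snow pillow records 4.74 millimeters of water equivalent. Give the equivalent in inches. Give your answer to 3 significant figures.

0.187 in

1 mm = 0.0393701 in, so 4.74 × 0.0393701 = 0.187 in.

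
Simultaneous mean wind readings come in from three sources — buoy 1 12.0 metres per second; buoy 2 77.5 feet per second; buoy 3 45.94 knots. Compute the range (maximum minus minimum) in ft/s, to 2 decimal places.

buoy 1: 12.0 m/s = 39.3701 ft/s.
buoy 3: 45.94 kt = 77.5380 ft/s.
Spread: 77.5380 − 39.3701 = 38.17 ft/s.

38.17 ft/s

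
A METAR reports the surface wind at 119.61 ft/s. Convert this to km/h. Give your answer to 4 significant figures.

1 ft/s = 1.09728 km/h, so 119.61 × 1.09728 = 131.2 km/h.

131.2 km/h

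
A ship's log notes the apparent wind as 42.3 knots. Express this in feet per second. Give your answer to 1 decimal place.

1 kt = 1.68781 ft/s, so 42.3 × 1.68781 = 71.4 ft/s.

71.4 ft/s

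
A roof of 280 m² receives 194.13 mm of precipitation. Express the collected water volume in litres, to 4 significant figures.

1 mm over 1 m² is 1 L, so volume = 194.13 × 280 = 54356.4 L ≈ 54360 L.

54360 litres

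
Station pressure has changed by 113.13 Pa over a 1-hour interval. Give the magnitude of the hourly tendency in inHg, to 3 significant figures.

0.0334 inHg per hour

113.13 Pa / 1 h × 0.0002953 inHg/Pa = 0.0334 inHg/h.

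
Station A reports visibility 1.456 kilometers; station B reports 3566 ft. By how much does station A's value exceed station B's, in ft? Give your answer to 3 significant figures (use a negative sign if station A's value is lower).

1210 ft

station A: 1.456 km = 4776.90 ft.
Difference: 4776.90 − 3566.00 = 1210 ft.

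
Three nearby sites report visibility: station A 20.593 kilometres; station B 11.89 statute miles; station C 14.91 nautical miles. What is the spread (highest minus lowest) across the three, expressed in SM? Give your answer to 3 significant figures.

station A: 20.593 km = 12.7959 SM.
station C: 14.91 nmi = 17.1581 SM.
Spread: 17.1581 − 11.8900 = 5.27 SM.

5.27 SM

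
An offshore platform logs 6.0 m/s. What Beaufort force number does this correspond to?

6.0 m/s lies in the Beaufort 4 band (moderate breeze, 5.5–7.9 m/s).

Beaufort force 4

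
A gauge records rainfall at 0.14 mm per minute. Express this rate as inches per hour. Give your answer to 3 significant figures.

0.331 in/hour

0.14 mm/minute × 0.0393701 in/mm × 60 minute/hour = 0.331 in/hour.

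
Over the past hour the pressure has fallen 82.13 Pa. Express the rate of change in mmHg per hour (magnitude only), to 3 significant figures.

82.13 Pa / 1 h × 0.00750062 mmHg/Pa = 0.616 mmHg/h.

0.616 mmHg per hour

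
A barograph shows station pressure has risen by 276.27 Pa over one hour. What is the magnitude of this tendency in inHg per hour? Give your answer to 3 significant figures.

0.0816 inHg per hour

276.27 Pa / 1 h × 0.0002953 inHg/Pa = 0.0816 inHg/h.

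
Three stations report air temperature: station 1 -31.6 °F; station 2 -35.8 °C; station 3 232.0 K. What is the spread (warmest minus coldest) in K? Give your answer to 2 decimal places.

station 1: -31.6 °F = -35.333 °C.
station 3: 232.0 K = -41.150 °C.
Spread: (-35.333) − (-41.150) = 5.817 °C.

5.82 K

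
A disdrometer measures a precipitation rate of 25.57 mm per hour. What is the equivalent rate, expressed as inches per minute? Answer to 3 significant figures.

0.0168 in/minute

25.57 mm/hour × 0.0393701 in/mm × 0.0166667 hour/minute = 0.0168 in/minute.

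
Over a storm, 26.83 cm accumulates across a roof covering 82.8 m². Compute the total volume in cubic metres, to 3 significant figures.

22.2 cubic metres

Depth: 26.83 cm × 10 = 268.3 mm.
1 mm over 1 m² is 1 L, so volume = 268.3 × 82.8 = 22215.24 L = 22.2 m³.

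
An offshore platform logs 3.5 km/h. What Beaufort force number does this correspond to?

Beaufort force 1

3.5 km/h = 1.0 m/s, which is Beaufort 1 (light air, 0.3–1.5 m/s).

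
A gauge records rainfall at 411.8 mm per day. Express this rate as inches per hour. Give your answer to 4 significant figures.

411.8 mm/day × 0.0393701 in/mm × 0.0416667 day/hour = 0.6755 in/hour.

0.6755 in/hour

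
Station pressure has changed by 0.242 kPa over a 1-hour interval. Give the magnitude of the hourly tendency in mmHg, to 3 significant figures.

1.82 mmHg per hour

0.242 kPa / 1 h × 7.50062 mmHg/kPa = 1.82 mmHg/h.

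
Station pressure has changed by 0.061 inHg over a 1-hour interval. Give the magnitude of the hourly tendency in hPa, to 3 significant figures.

2.07 hPa per hour

0.061 inHg / 1 h × 33.8639 hPa/inHg = 2.07 hPa/h.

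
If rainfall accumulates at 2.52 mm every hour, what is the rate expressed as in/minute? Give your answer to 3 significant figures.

0.00165 in/minute

2.52 mm/hour × 0.0393701 in/mm × 0.0166667 hour/minute = 0.00165 in/minute.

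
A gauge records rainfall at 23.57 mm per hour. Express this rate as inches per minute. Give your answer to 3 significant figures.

23.57 mm/hour × 0.0393701 in/mm × 0.0166667 hour/minute = 0.0155 in/minute.

0.0155 in/minute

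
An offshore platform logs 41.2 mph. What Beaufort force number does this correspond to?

Beaufort force 8

41.2 mph = 18.4 m/s, which is Beaufort 8 (gale, 17.2–20.7 m/s).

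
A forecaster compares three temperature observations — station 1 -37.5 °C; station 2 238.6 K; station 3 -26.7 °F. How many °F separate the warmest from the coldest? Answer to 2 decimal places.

8.80 °F

station 2: 238.6 K = -34.550 °C.
station 3: -26.7 °F = -32.611 °C.
Spread: (-32.611) − (-37.500) = 4.889 °C = 8.80 °F.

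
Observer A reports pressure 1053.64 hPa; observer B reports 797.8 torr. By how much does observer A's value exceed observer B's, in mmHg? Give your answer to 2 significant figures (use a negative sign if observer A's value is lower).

observer A: 1053.64 hPa = 790.295 mmHg.
Difference: 790.295 − 797.800 = -7.5 mmHg.

-7.5 mmHg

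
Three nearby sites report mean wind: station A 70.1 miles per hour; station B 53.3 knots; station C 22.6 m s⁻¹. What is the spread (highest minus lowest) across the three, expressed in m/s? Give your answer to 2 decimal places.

station A: 70.1 mph = 31.3375 m/s.
station B: 53.3 kt = 27.4199 m/s.
Spread: 31.3375 − 22.6000 = 8.74 m/s.

8.74 m/s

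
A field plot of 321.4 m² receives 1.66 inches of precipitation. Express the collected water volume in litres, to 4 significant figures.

13550 litres

Depth: 1.66 in × 25.4 = 42.164 mm.
1 mm over 1 m² is 1 L, so volume = 42.164 × 321.4 = 13551.51 L ≈ 13550 L.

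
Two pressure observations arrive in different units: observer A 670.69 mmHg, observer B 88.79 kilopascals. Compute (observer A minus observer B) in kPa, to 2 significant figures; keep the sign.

0.63 kPa

observer A: 670.69 mmHg = 89.4180 kPa.
Difference: 89.4180 − 88.7900 = 0.63 kPa.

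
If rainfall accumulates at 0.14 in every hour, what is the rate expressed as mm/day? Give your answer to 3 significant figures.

0.14 in/hour × 25.4 mm/in × 24 hour/day = 85.3 mm/day.

85.3 mm/day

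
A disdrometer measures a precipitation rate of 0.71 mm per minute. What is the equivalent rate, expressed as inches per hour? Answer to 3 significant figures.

0.71 mm/minute × 0.0393701 in/mm × 60 minute/hour = 1.68 in/hour.

1.68 in/hour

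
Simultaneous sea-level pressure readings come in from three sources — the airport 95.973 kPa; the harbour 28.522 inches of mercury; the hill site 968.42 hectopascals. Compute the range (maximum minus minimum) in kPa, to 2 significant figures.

the harbour: 28.522 inHg = 96.5866 kPa.
the hill site: 968.42 hPa = 96.8420 kPa.
Spread: 96.8420 − 95.9730 = 0.87 kPa.

0.87 kPa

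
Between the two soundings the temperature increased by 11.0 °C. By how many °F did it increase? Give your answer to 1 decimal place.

For a temperature change the 32° offset cancels: Δ°F = 11.0 × 1.8 = 19.8 °F.

19.8 °F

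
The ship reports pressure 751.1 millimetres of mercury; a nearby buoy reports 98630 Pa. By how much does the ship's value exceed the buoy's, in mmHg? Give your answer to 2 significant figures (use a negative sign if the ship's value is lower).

the buoy: 98630 Pa = 739.79 mmHg.
Difference: 751.10 − 739.79 = 11 mmHg.

11 mmHg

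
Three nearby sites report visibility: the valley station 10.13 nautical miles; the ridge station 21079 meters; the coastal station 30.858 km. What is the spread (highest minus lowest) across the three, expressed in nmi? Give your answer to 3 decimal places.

the ridge station: 21079 m = 11.38175 nmi.
the coastal station: 30.858 km = 16.66199 nmi.
Spread: 16.66199 − 10.13000 = 6.532 nmi.

6.532 nmi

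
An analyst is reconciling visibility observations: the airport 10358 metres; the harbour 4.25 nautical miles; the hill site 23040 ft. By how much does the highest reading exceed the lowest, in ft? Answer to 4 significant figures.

the airport: 10358 m = 33982.94 ft.
the harbour: 4.25 nmi = 25823.49 ft.
Spread: 33982.94 − 23040.00 = 10940 ft.

10940 ft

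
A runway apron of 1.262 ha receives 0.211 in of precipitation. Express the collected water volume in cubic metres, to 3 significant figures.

67.6 cubic metres

Depth: 0.211 in × 25.4 = 5.3594 mm.
Area: 1.262 ha = 12620 m².
1 mm over 1 m² is 1 L, so volume = 5.3594 × 12620 = 67635.628 L = 67.6 m³.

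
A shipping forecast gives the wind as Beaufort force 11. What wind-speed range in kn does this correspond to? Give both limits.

56 to 63 kt

Beaufort 11 (violent storm) spans 56–63 knots.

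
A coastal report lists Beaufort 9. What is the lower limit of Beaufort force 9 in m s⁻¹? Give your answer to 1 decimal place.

20.8 m/s

Beaufort 9 (strong gale) spans 20.8–24.4 m/s.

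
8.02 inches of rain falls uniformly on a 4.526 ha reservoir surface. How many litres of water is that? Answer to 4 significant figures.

9220000 litres

Depth: 8.02 in × 25.4 = 203.708 mm.
Area: 4.526 ha = 45260 m².
1 mm over 1 m² is 1 L, so volume = 203.708 × 45260 = 9219824.1 L ≈ 9220000 L.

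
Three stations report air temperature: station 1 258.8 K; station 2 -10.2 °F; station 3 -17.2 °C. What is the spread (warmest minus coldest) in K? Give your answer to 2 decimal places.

station 1: 258.8 K = -14.350 °C.
station 2: -10.2 °F = -23.444 °C.
Spread: (-14.350) − (-23.444) = 9.094 °C.

9.09 K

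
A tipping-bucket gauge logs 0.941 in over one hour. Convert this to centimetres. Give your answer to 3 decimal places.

1 in = 2.54 cm, so 0.941 × 2.54 = 2.390 cm.

2.390 cm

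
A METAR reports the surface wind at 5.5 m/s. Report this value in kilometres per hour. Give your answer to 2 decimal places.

19.80 km/h

1 m/s = 3.6 km/h, so 5.5 × 3.6 = 19.80 km/h.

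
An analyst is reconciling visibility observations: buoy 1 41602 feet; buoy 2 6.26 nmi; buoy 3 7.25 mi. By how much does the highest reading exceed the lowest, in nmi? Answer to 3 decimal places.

0.587 nmi

buoy 1: 41602 ft = 6.84681 nmi.
buoy 3: 7.25 SM = 6.30008 nmi.
Spread: 6.84681 − 6.26000 = 0.587 nmi.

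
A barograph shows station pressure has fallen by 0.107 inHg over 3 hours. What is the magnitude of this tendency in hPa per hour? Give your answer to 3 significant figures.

0.107 inHg / 3 h × 33.8639 hPa/inHg = 1.21 hPa/h.

1.21 hPa per hour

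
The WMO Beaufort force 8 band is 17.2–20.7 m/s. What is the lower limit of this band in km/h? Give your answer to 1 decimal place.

61.9 km/h

17.2–20.7 m/s × 3.6 = 61.9–74.5 km/h.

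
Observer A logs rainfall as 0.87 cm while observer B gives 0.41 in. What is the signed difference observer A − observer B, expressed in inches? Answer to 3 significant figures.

-0.0675 in

observer A: 0.87 cm = 0.342520 in.
Difference: 0.342520 − 0.410000 = -0.0675 in.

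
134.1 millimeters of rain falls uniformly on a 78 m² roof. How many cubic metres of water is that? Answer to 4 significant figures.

10.46 cubic metres

1 mm over 1 m² is 1 L, so volume = 134.1 × 78 = 10459.8 L = 10.46 m³.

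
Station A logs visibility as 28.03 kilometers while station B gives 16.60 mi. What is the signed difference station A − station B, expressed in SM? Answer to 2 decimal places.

0.82 SM

station A: 28.03 km = 17.4170 SM.
Difference: 17.4170 − 16.6000 = 0.82 SM.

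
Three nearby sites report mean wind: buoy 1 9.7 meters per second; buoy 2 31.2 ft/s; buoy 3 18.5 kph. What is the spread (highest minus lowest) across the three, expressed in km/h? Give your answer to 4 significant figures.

buoy 1: 9.7 m/s = 34.9200 km/h.
buoy 2: 31.2 ft/s = 34.2351 km/h.
Spread: 34.9200 − 18.5000 = 16.42 km/h.

16.42 km/h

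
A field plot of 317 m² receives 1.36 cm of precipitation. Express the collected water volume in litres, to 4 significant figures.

Depth: 1.36 cm × 10 = 13.6 mm.
1 mm over 1 m² is 1 L, so volume = 13.6 × 317 = 4311.2 L ≈ 4311 L.

4311 litres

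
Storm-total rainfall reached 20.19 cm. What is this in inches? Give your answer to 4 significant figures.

7.949 in

1 cm = 0.393701 in, so 20.19 × 0.393701 = 7.949 in.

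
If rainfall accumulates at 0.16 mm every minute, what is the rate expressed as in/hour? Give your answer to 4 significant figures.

0.16 mm/minute × 0.0393701 in/mm × 60 minute/hour = 0.3780 in/hour.

0.3780 in/hour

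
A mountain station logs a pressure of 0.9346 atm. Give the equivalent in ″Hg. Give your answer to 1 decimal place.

1 atm = 29.9213 inHg, so 0.9346 × 29.9213 = 28.0 inHg.

28.0 inHg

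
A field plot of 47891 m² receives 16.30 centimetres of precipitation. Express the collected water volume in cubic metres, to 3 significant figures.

7810 cubic metres

Depth: 16.30 cm × 10 = 163 mm.
1 mm over 1 m² is 1 L, so volume = 163 × 47891 = 7806233 L = 7810 m³.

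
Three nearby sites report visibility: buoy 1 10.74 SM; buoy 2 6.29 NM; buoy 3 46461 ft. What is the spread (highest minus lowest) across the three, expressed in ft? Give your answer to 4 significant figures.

buoy 1: 10.74 SM = 56707.20 ft.
buoy 2: 6.29 nmi = 38218.77 ft.
Spread: 56707.20 − 38218.77 = 18490 ft.

18490 ft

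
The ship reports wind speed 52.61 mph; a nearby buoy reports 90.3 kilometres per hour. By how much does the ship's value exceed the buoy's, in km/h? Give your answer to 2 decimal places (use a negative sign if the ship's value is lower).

-5.63 km/h

the ship: 52.61 mph = 84.6676 km/h.
Difference: 84.6676 − 90.3000 = -5.63 km/h.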